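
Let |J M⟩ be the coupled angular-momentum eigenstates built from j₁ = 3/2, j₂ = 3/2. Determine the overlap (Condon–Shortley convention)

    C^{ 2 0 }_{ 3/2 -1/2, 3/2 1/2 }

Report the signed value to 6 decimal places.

triangle: 1!×2!×2!/6! = 4/720
(j±m)!: 1!×2!×2!×1!×2!×2! = 16
prefactor² = (2J+1)×Δ×N² = 4/9
  k=0: +1/(0!×1!×2!×2!×0!×0!) = 1/4
  k=1: −1/(1!×0!×1!×1!×1!×1!) = -1
Σ = -3/4  ⇒  CG² = 4/9×(-3/4)² = 1/4
CG = −√(1/4) = -0.500000

-0.500000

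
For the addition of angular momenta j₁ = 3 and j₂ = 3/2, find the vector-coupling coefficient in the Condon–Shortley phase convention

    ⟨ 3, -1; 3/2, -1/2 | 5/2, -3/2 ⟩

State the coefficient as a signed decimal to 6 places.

−√(7/20) ≈ -0.591608

j₁+j₂−J=2  J+j₁−j₂=4  J−j₁+j₂=1  j₁+j₂+J+1=8
(j₁±m₁, j₂±m₂, J±M) = (2,4,1,2,1,4)
P² = 576/35
sum k=0..1:
  [0] +1/48 = 1/48
  [1] −1/6 = -1/6
S = -7/48
C² = P²·S² = 7/20 ; C = -0.591608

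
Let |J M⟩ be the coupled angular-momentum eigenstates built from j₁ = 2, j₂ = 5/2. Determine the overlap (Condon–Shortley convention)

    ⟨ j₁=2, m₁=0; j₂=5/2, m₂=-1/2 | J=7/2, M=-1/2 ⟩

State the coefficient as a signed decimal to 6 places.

triangle: 1!×3!×4!/9! = 144/362880
(j±m)!: 2!×2!×2!×3!×3!×4! = 6912
prefactor² = (2J+1)×Δ×N² = 768/35
  k=0: +1/(0!×1!×2!×2!×1!×2!) = 1/8
  k=1: −1/(1!×0!×1!×1!×2!×3!) = -1/12
Σ = 1/24  ⇒  CG² = 768/35×1/24² = 4/105
CG = +√(4/105) = +0.195180

+0.195180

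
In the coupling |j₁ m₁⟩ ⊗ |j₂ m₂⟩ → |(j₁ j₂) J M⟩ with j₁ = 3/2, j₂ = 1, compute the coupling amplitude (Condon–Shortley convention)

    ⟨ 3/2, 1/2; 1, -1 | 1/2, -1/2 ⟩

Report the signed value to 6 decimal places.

+0.408248

triangle: 2!·1!·0!/4! = 2/24
(j±m)!: 2!·1!·0!·2!·0!·1! = 4
prefactor² = (2J+1)·Δ·N² = 2/3
  k=0: +1/(0!·2!·1!·0!·0!·0!) = 1/2
Σ = 1/2  ⇒  CG² = 2/3·1/2² = 1/6
CG = +√(1/6) = +0.408248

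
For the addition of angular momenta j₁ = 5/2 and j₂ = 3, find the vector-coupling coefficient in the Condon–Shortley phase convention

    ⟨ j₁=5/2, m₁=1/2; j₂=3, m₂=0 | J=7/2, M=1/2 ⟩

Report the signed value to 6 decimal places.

triangle: 2!*3!*4!/10! = 288/3628800
(j±m)!: 3!*2!*3!*3!*4!*3! = 62208
prefactor² = (2J+1)*Δ*N² = 6912/175
  k=0: +1/(0!*2!*2!*3!*1!*1!) = 1/24
  k=1: −1/(1!*1!*1!*2!*2!*2!) = -1/8
  k=2: +1/(2!*0!*0!*1!*3!*3!) = 1/72
Σ = -5/72  ⇒  CG² = 6912/175*(-5/72)² = 4/21
CG = −√(4/21) = -0.436436

−√(4/21) = -0.436436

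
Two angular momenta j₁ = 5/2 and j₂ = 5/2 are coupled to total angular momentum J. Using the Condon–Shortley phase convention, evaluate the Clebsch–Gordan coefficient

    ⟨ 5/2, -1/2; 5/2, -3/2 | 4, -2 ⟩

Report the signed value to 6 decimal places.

triangle: 1!·4!·4!/10! = 576/3628800
(j±m)!: 2!·3!·1!·4!·2!·6! = 414720
prefactor² = (2J+1)·Δ·N² = 20736/35
  k=0: +1/(0!·1!·3!·1!·1!·3!) = 1/36
  k=1: −1/(1!·0!·2!·0!·2!·4!) = -1/96
Σ = 5/288  ⇒  CG² = 20736/35·5/288² = 5/28
CG = +√(5/28) = +0.422577

+0.422577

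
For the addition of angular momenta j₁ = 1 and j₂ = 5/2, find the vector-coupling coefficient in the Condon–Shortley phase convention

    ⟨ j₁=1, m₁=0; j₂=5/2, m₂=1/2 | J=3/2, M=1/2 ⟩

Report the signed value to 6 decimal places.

j₁+j₂−J=2  J+j₁−j₂=0  J−j₁+j₂=3  j₁+j₂+J+1=6
(j₁±m₁, j₂±m₂, J±M) = (1,1,3,2,2,1)
P² = 8/5
sum k=1..1:
  [1] −1/2 = -1/2
S = -1/2
C² = P²·S² = 2/5 ; C = -0.632456

-0.632456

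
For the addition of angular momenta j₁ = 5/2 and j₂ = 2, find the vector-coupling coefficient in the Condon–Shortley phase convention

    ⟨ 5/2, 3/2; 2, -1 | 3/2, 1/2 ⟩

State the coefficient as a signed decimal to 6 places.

-0.138013

√[4·3!2!1!/7! · 4!1!1!3!2!1!] = √(96/35)
  +(−1)^0/∏(0,3,1,1,1,0)! = 1/6  (running 1/6)
  +(−1)^1/∏(1,2,0,0,2,1)! = -1/4  (running -1/12)
⟨..|..⟩ = √(96/35)·(-1/12) = -0.138013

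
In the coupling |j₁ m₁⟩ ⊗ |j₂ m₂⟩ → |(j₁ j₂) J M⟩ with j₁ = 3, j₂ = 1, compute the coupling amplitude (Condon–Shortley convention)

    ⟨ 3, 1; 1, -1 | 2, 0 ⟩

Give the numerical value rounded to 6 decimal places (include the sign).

triangle: 2!×4!×0!/7! = 48/5040
(j±m)!: 4!×2!×0!×2!×2!×2! = 384
prefactor² = (2J+1)×Δ×N² = 128/7
  k=0: +1/(0!×2!×2!×0!×2!×0!) = 1/8
Σ = 1/8  ⇒  CG² = 128/7×1/8² = 2/7
CG = +√(2/7) = +0.534522

+√(2/7) ≈ +0.534522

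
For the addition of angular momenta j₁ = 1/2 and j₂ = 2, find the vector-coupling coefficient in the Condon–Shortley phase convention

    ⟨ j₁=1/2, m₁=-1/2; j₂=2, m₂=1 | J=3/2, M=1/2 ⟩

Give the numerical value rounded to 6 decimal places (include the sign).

-0.774597

triangle: 1!·0!·3!/5! = 6/120
(j±m)!: 0!·1!·3!·1!·2!·1! = 12
prefactor² = (2J+1)·Δ·N² = 12/5
  k=1: −1/(1!·0!·0!·2!·0!·1!) = -1/2
Σ = -1/2  ⇒  CG² = 12/5·(-1/2)² = 3/5
CG = −√(3/5) = -0.774597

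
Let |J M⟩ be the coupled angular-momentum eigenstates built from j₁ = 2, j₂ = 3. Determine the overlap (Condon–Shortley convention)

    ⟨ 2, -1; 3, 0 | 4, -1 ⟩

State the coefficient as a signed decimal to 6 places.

√[9·1!3!5!/10! · 1!3!3!3!3!5!] = √(1944/7)
  +(−1)^0/∏(0,1,3,3,0,2)! = 1/72  (running 1/72)
  +(−1)^1/∏(1,0,2,2,1,3)! = -1/24  (running -1/36)
⟨..|..⟩ = √(1944/7)·(-1/36) = -0.462910

−√(3/14) = -0.462910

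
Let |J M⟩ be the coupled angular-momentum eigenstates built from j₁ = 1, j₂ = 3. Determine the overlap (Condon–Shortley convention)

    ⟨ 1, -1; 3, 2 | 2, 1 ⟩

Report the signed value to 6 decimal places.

j₁+j₂−J=2  J+j₁−j₂=0  J−j₁+j₂=4  j₁+j₂+J+1=7
(j₁±m₁, j₂±m₂, J±M) = (0,2,5,1,3,1)
P² = 480/7
sum k=2..2:
  [2] +1/12 = 1/12
S = 1/12
C² = P²·S² = 10/21 ; C = +0.690066

+√(10/21) = +0.690066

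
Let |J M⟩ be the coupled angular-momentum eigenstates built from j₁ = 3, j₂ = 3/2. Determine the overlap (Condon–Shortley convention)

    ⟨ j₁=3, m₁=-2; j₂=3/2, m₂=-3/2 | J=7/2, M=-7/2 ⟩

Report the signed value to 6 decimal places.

+√(1/3) ≈ +0.577350

√[8·1!5!2!/9! · 1!5!0!3!0!7!] = √(19200)
  +(−1)^0/∏(0,1,5,0,0,2)! = 1/240  (running 1/240)
⟨..|..⟩ = √(19200)·(1/240) = +0.577350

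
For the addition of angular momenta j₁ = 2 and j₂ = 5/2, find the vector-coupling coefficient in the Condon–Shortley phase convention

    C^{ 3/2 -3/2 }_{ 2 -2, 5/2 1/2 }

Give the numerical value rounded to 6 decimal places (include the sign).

-0.338062  (= −√(4/35))

triangle: 3!×1!×2!/7! = 12/5040
(j±m)!: 0!×4!×3!×2!×0!×3! = 1728
prefactor² = (2J+1)×Δ×N² = 576/35
  k=3: −1/(3!×0!×1!×0!×0!×2!) = -1/12
Σ = -1/12  ⇒  CG² = 576/35×(-1/12)² = 4/35
CG = −√(4/35) = -0.338062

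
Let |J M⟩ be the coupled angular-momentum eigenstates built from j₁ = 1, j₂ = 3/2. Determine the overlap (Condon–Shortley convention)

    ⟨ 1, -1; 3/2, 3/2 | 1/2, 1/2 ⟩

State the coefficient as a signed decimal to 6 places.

+√(1/2) ≈ +0.707107

triangle: 2!×0!×1!/4! = 2/24
(j±m)!: 0!×2!×3!×0!×1!×0! = 12
prefactor² = (2J+1)×Δ×N² = 2
  k=2: +1/(2!×0!×0!×1!×0!×0!) = 1/2
Σ = 1/2  ⇒  CG² = 2×1/2² = 1/2
CG = +√(1/2) = +0.707107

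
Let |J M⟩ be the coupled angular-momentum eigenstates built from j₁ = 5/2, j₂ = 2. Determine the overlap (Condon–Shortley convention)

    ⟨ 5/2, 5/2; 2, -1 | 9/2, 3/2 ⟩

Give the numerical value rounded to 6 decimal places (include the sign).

+√(1/21) ≈ +0.218218

j₁+j₂−J=0  J+j₁−j₂=5  J−j₁+j₂=4  j₁+j₂+J+1=10
(j₁±m₁, j₂±m₂, J±M) = (5,0,1,3,6,3)
P² = 172800/7
sum k=0..0:
  [0] +1/720 = 1/720
S = 1/720
C² = P²·S² = 1/21 ; C = +0.218218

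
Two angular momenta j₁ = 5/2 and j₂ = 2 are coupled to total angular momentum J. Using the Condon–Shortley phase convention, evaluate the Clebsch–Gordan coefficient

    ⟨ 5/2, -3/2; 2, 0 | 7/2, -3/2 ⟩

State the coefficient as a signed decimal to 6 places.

-0.534522

j₁+j₂−J=1  J+j₁−j₂=4  J−j₁+j₂=3  j₁+j₂+J+1=9
(j₁±m₁, j₂±m₂, J±M) = (1,4,2,2,2,5)
P² = 512/7
sum k=0..1:
  [0] +1/48 = 1/48
  [1] −1/12 = -1/12
S = -1/16
C² = P²·S² = 2/7 ; C = -0.534522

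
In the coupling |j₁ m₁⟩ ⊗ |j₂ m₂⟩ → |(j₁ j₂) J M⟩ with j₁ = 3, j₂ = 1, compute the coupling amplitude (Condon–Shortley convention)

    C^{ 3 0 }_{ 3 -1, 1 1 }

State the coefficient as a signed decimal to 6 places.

−√(1/2) = -0.707107

j₁+j₂−J=1  J+j₁−j₂=5  J−j₁+j₂=1  j₁+j₂+J+1=8
(j₁±m₁, j₂±m₂, J±M) = (2,4,2,0,3,3)
P² = 72
sum k=1..1:
  [1] −1/12 = -1/12
S = -1/12
C² = P²·S² = 1/2 ; C = -0.707107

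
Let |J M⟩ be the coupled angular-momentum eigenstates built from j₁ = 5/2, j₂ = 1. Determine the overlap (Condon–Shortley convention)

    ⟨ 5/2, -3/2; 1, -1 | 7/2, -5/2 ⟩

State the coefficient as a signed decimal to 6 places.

j₁+j₂−J=0  J+j₁−j₂=5  J−j₁+j₂=2  j₁+j₂+J+1=8
(j₁±m₁, j₂±m₂, J±M) = (1,4,0,2,1,6)
P² = 11520/7
sum k=0..0:
  [0] +1/48 = 1/48
S = 1/48
C² = P²·S² = 5/7 ; C = +0.845154

+√(5/7) ≈ +0.845154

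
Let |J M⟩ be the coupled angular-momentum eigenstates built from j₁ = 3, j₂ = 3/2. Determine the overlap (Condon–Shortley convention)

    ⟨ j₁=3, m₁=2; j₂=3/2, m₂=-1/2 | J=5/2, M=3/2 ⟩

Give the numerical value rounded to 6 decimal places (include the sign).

√[6·2!4!1!/8! · 5!1!1!2!4!1!] = √(288/7)
  +(−1)^0/∏(0,2,1,1,3,0)! = 1/12  (running 1/12)
  +(−1)^1/∏(1,1,0,0,4,1)! = -1/24  (running 1/24)
⟨..|..⟩ = √(288/7)·(1/24) = +0.267261

+√(1/14) ≈ +0.267261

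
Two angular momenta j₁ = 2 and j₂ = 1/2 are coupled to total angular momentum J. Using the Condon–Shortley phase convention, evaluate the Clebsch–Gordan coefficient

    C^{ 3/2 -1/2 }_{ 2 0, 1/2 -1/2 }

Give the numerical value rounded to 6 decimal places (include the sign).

√[4·1!3!0!/5! · 2!2!0!1!1!2!] = √(8/5)
  +(−1)^0/∏(0,1,2,0,1,0)! = 1/2  (running 1/2)
⟨..|..⟩ = √(8/5)·(1/2) = +0.632456

+√(2/5) ≈ +0.632456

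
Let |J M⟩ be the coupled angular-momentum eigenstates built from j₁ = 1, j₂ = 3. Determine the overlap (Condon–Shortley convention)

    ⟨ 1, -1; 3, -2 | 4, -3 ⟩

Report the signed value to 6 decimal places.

+√(3/4) = +0.866025

√[9·0!2!6!/9! · 0!2!1!5!1!7!] = √(43200)
  +(−1)^0/∏(0,0,2,1,0,5)! = 1/240  (running 1/240)
⟨..|..⟩ = √(43200)·(1/240) = +0.866025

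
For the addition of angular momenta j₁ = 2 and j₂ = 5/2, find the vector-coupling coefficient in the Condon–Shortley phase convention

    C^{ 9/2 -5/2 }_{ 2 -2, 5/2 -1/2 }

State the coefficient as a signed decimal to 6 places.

+√(5/18) = +0.527046

triangle: 0!*4!*5!/10! = 2880/3628800
(j±m)!: 0!*4!*2!*3!*2!*7! = 2903040
prefactor² = (2J+1)*Δ*N² = 23040
  k=0: +1/(0!*0!*4!*2!*0!*3!) = 1/288
Σ = 1/288  ⇒  CG² = 23040*1/288² = 5/18
CG = +√(5/18) = +0.527046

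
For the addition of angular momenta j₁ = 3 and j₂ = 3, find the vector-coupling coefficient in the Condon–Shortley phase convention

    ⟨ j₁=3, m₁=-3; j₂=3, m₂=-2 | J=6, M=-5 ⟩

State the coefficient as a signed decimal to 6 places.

√[13·0!6!6!/13! · 0!6!1!5!1!11!] = √(3732480000)
  +(−1)^0/∏(0,0,6,1,0,5)! = 1/86400  (running 1/86400)
⟨..|..⟩ = √(3732480000)·(1/86400) = +0.707107

+√(1/2) ≈ +0.707107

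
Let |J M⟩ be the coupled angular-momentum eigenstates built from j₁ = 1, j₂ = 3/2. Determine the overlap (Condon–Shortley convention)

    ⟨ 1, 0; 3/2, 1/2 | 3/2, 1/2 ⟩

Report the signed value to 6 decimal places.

−√(1/15) = -0.258199

triangle: 1!×1!×2!/5! = 2/120
(j±m)!: 1!×1!×2!×1!×2!×1! = 4
prefactor² = (2J+1)×Δ×N² = 4/15
  k=0: +1/(0!×1!×1!×2!×0!×0!) = 1/2
  k=1: −1/(1!×0!×0!×1!×1!×1!) = -1
Σ = -1/2  ⇒  CG² = 4/15×(-1/2)² = 1/15
CG = −√(1/15) = -0.258199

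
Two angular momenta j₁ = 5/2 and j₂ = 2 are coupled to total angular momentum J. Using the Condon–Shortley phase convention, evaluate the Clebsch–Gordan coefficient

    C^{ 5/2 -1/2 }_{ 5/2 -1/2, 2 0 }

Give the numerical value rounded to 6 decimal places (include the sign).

√[6·2!3!2!/8! · 2!3!2!2!2!3!] = √(72/35)
  +(−1)^0/∏(0,2,3,2,0,0)! = 1/24  (running 1/24)
  +(−1)^1/∏(1,1,2,1,1,1)! = -1/2  (running -11/24)
  +(−1)^2/∏(2,0,1,0,2,2)! = 1/8  (running -1/3)
⟨..|..⟩ = √(72/35)·(-1/3) = -0.478091

−√(8/35) = -0.478091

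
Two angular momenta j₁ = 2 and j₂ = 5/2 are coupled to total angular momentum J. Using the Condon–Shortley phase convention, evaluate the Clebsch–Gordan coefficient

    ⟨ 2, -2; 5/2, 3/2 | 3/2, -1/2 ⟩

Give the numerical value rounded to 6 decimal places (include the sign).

triangle: 3!×1!×2!/7! = 12/5040
(j±m)!: 0!×4!×4!×1!×1!×2! = 1152
prefactor² = (2J+1)×Δ×N² = 384/35
  k=3: −1/(3!×0!×1!×1!×0!×1!) = -1/6
Σ = -1/6  ⇒  CG² = 384/35×(-1/6)² = 32/105
CG = −√(32/105) = -0.552052

−√(32/105) = -0.552052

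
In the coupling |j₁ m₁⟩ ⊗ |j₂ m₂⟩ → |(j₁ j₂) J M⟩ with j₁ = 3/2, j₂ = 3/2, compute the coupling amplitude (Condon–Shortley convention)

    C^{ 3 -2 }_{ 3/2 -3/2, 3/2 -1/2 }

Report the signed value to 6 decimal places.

+0.707107

j₁+j₂−J=0  J+j₁−j₂=3  J−j₁+j₂=3  j₁+j₂+J+1=7
(j₁±m₁, j₂±m₂, J±M) = (0,3,1,2,1,5)
P² = 72
sum k=0..0:
  [0] +1/12 = 1/12
S = 1/12
C² = P²·S² = 1/2 ; C = +0.707107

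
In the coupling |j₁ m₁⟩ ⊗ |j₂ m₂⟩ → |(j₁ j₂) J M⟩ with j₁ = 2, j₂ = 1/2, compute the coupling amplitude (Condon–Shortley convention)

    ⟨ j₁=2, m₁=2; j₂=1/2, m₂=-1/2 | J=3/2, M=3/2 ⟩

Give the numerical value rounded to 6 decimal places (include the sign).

√[4·1!3!0!/5! · 4!0!0!1!3!0!] = √(144/5)
  +(−1)^0/∏(0,1,0,0,3,0)! = 1/6  (running 1/6)
⟨..|..⟩ = √(144/5)·(1/6) = +0.894427

+0.894427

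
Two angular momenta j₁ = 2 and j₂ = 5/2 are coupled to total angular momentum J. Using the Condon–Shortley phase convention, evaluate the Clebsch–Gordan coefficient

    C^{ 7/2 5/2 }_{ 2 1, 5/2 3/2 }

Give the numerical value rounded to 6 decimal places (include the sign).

−√(1/63) ≈ -0.125988

j₁+j₂−J=1  J+j₁−j₂=3  J−j₁+j₂=4  j₁+j₂+J+1=9
(j₁±m₁, j₂±m₂, J±M) = (3,1,4,1,6,1)
P² = 2304/7
sum k=0..1:
  [0] +1/48 = 1/48
  [1] −1/36 = -1/36
S = -1/144
C² = P²·S² = 1/63 ; C = -0.125988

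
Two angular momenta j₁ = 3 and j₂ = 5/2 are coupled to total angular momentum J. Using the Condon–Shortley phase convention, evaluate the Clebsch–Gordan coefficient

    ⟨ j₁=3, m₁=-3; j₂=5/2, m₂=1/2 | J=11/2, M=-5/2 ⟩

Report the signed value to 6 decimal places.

+0.246183  (= +√(2/33))

√[12·0!6!5!/12! · 0!6!3!2!3!8!] = √(49766400/11)
  +(−1)^0/∏(0,0,6,3,0,2)! = 1/8640  (running 1/8640)
⟨..|..⟩ = √(49766400/11)·(1/8640) = +0.246183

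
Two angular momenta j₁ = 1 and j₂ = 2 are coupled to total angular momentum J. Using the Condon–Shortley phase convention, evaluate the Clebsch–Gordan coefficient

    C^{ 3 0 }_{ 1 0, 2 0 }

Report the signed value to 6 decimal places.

+0.774597

j₁+j₂−J=0  J+j₁−j₂=2  J−j₁+j₂=4  j₁+j₂+J+1=7
(j₁±m₁, j₂±m₂, J±M) = (1,1,2,2,3,3)
P² = 48/5
sum k=0..0:
  [0] +1/4 = 1/4
S = 1/4
C² = P²·S² = 3/5 ; C = +0.774597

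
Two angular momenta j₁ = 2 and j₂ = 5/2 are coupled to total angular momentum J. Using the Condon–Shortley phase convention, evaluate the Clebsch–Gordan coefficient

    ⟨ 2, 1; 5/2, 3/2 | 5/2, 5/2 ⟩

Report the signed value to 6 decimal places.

j₁+j₂−J=2  J+j₁−j₂=2  J−j₁+j₂=3  j₁+j₂+J+1=8
(j₁±m₁, j₂±m₂, J±M) = (3,1,4,1,5,0)
P² = 432/7
sum k=1..1:
  [1] −1/12 = -1/12
S = -1/12
C² = P²·S² = 3/7 ; C = -0.654654

−√(3/7) = -0.654654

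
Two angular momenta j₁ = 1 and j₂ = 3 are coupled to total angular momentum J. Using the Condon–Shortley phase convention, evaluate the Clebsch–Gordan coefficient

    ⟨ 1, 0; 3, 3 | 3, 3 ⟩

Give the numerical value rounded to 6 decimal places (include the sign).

−√(3/4) = -0.866025

triangle: 1!·1!·5!/8! = 120/40320
(j±m)!: 1!·1!·6!·0!·6!·0! = 518400
prefactor² = (2J+1)·Δ·N² = 10800
  k=1: −1/(1!·0!·0!·5!·1!·0!) = -1/120
Σ = -1/120  ⇒  CG² = 10800·(-1/120)² = 3/4
CG = −√(3/4) = -0.866025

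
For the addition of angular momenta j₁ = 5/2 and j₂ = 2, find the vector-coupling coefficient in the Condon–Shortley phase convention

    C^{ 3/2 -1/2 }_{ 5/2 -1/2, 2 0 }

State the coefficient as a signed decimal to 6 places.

j₁+j₂−J=3  J+j₁−j₂=2  J−j₁+j₂=1  j₁+j₂+J+1=7
(j₁±m₁, j₂±m₂, J±M) = (2,3,2,2,1,2)
P² = 32/35
sum k=1..2:
  [1] −1/4 = -1/4
  [2] +1/2 = 1/2
S = 1/4
C² = P²·S² = 2/35 ; C = +0.239046

+√(2/35) ≈ +0.239046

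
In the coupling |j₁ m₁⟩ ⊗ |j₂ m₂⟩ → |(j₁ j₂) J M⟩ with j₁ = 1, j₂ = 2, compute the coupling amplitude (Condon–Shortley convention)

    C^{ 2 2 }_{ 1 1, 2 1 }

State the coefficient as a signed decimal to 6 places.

+0.577350

triangle: 1!*1!*3!/6! = 6/720
(j±m)!: 2!*0!*3!*1!*4!*0! = 288
prefactor² = (2J+1)*Δ*N² = 12
  k=0: +1/(0!*1!*0!*3!*1!*0!) = 1/6
Σ = 1/6  ⇒  CG² = 12*1/6² = 1/3
CG = +√(1/3) = +0.577350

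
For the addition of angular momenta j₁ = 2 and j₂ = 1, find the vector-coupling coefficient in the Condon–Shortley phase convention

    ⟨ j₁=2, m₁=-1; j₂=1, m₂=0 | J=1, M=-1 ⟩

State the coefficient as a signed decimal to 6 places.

√[3·2!2!0!/5! · 1!3!1!1!0!2!] = √(6/5)
  +(−1)^1/∏(1,1,2,0,0,0)! = -1/2  (running -1/2)
⟨..|..⟩ = √(6/5)·(-1/2) = -0.547723

-0.547723  (= −√(3/10))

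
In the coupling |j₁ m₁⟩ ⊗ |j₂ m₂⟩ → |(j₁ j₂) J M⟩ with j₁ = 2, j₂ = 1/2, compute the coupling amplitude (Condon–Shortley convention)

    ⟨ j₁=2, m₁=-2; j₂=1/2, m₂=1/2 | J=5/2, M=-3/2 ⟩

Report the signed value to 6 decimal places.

triangle: 0!·4!·1!/6! = 24/720
(j±m)!: 0!·4!·1!·0!·1!·4! = 576
prefactor² = (2J+1)·Δ·N² = 576/5
  k=0: +1/(0!·0!·4!·1!·0!·0!) = 1/24
Σ = 1/24  ⇒  CG² = 576/5·1/24² = 1/5
CG = +√(1/5) = +0.447214

+0.447214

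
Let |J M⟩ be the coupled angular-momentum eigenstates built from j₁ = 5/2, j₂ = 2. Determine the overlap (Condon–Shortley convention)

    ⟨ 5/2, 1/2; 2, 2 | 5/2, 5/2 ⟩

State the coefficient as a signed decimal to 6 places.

triangle: 2!*3!*2!/8! = 24/40320
(j±m)!: 3!*2!*4!*0!*5!*0! = 34560
prefactor² = (2J+1)*Δ*N² = 864/7
  k=2: +1/(2!*0!*0!*2!*3!*0!) = 1/24
Σ = 1/24  ⇒  CG² = 864/7*1/24² = 3/14
CG = +√(3/14) = +0.462910

+0.462910  (= +√(3/14))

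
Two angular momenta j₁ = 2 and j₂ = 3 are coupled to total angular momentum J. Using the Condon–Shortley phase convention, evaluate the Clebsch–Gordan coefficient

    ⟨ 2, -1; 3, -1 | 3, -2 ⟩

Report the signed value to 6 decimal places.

−√(1/4) = -0.500000

triangle: 2!*2!*4!/9! = 96/362880
(j±m)!: 1!*3!*2!*4!*1!*5! = 34560
prefactor² = (2J+1)*Δ*N² = 64
  k=1: −1/(1!*1!*2!*1!*0!*3!) = -1/12
  k=2: +1/(2!*0!*1!*0!*1!*4!) = 1/48
Σ = -1/16  ⇒  CG² = 64*(-1/16)² = 1/4
CG = −√(1/4) = -0.500000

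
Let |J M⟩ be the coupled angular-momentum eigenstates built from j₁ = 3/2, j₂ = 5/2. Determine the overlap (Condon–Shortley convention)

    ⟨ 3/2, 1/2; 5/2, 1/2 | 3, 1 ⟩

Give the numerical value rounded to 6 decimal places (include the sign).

j₁+j₂−J=1  J+j₁−j₂=2  J−j₁+j₂=4  j₁+j₂+J+1=8
(j₁±m₁, j₂±m₂, J±M) = (2,1,3,2,4,2)
P² = 48/5
sum k=0..1:
  [0] +1/6 = 1/6
  [1] −1/8 = -1/8
S = 1/24
C² = P²·S² = 1/60 ; C = +0.129099

+√(1/60) = +0.129099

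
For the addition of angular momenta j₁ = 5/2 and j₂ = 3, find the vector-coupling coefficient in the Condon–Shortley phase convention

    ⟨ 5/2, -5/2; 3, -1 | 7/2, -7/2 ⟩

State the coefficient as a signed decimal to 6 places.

j₁+j₂−J=2  J+j₁−j₂=3  J−j₁+j₂=4  j₁+j₂+J+1=10
(j₁±m₁, j₂±m₂, J±M) = (0,5,2,4,0,7)
P² = 18432
sum k=2..2:
  [2] +1/288 = 1/288
S = 1/288
C² = P²·S² = 2/9 ; C = +0.471405

+√(2/9) = +0.471405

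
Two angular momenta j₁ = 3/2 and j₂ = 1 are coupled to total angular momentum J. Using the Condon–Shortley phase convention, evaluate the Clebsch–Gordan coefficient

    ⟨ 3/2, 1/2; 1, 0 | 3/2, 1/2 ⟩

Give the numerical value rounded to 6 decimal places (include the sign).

√[4·1!2!1!/5! · 2!1!1!1!2!1!] = √(4/15)
  +(−1)^0/∏(0,1,1,1,1,0)! = 1  (running 1)
  +(−1)^1/∏(1,0,0,0,2,1)! = -1/2  (running 1/2)
⟨..|..⟩ = √(4/15)·(1/2) = +0.258199

+0.258199  (= +√(1/15))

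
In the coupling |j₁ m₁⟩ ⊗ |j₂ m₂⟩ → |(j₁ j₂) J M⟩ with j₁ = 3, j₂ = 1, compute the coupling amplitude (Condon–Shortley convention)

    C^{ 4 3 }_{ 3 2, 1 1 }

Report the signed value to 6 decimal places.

√[9·0!6!2!/9! · 5!1!2!0!7!1!] = √(43200)
  +(−1)^0/∏(0,0,1,2,5,0)! = 1/240  (running 1/240)
⟨..|..⟩ = √(43200)·(1/240) = +0.866025

+√(3/4) ≈ +0.866025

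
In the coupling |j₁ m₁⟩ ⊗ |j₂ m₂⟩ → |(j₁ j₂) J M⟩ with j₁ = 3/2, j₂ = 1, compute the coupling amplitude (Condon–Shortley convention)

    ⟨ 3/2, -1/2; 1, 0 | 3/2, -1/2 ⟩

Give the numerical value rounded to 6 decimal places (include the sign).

-0.258199

j₁+j₂−J=1  J+j₁−j₂=2  J−j₁+j₂=1  j₁+j₂+J+1=5
(j₁±m₁, j₂±m₂, J±M) = (1,2,1,1,1,2)
P² = 4/15
sum k=0..1:
  [0] +1/2 = 1/2
  [1] −1/1 = -1
S = -1/2
C² = P²·S² = 1/15 ; C = -0.258199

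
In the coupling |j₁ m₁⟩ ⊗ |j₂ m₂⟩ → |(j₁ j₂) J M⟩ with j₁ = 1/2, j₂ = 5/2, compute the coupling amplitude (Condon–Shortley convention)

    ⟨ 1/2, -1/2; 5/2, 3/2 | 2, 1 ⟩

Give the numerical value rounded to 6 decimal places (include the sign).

-0.816497

j₁+j₂−J=1  J+j₁−j₂=0  J−j₁+j₂=4  j₁+j₂+J+1=6
(j₁±m₁, j₂±m₂, J±M) = (0,1,4,1,3,1)
P² = 24
sum k=1..1:
  [1] −1/6 = -1/6
S = -1/6
C² = P²·S² = 2/3 ; C = -0.816497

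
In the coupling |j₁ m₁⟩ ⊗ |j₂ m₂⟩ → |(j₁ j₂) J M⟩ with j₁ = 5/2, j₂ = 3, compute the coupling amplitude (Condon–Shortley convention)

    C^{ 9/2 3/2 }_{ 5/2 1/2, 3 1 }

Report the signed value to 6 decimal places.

−√(5/231) = -0.147122

j₁+j₂−J=1  J+j₁−j₂=4  J−j₁+j₂=5  j₁+j₂+J+1=11
(j₁±m₁, j₂±m₂, J±M) = (3,2,4,2,6,3)
P² = 138240/77
sum k=0..1:
  [0] +1/96 = 1/96
  [1] −1/72 = -1/72
S = -1/288
C² = P²·S² = 5/231 ; C = -0.147122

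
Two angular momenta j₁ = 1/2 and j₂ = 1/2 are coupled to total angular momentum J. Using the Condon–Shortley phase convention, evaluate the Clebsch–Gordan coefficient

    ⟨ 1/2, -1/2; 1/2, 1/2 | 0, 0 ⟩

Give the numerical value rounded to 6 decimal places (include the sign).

-0.707107

j₁+j₂−J=1  J+j₁−j₂=0  J−j₁+j₂=0  j₁+j₂+J+1=2
(j₁±m₁, j₂±m₂, J±M) = (0,1,1,0,0,0)
P² = 1/2
sum k=1..1:
  [1] −1/1 = -1
S = -1
C² = P²·S² = 1/2 ; C = -0.707107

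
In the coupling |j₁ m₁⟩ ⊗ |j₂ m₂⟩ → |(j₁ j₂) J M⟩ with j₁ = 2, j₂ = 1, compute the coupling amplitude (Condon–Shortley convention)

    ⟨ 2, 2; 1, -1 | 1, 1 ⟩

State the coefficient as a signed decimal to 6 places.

triangle: 2!×2!×0!/5! = 4/120
(j±m)!: 4!×0!×0!×2!×2!×0! = 96
prefactor² = (2J+1)×Δ×N² = 48/5
  k=0: +1/(0!×2!×0!×0!×2!×0!) = 1/4
Σ = 1/4  ⇒  CG² = 48/5×1/4² = 3/5
CG = +√(3/5) = +0.774597

+0.774597  (= +√(3/5))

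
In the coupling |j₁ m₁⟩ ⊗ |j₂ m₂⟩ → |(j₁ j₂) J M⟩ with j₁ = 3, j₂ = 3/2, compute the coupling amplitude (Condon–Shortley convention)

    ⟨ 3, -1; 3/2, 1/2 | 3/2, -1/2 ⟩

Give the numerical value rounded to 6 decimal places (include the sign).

+0.585540  (= +√(12/35))

√[4·3!3!0!/7! · 2!4!2!1!1!2!] = √(192/35)
  +(−1)^2/∏(2,1,2,0,1,0)! = 1/4  (running 1/4)
⟨..|..⟩ = √(192/35)·(1/4) = +0.585540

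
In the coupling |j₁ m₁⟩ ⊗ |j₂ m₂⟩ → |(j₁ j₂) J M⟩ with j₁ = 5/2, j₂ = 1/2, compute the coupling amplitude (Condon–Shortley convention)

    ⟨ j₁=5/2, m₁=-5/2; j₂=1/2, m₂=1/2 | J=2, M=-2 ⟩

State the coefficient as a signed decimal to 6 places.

-0.912871  (= −√(5/6))

triangle: 1!·4!·0!/6! = 24/720
(j±m)!: 0!·5!·1!·0!·0!·4! = 2880
prefactor² = (2J+1)·Δ·N² = 480
  k=1: −1/(1!·0!·4!·0!·0!·0!) = -1/24
Σ = -1/24  ⇒  CG² = 480·(-1/24)² = 5/6
CG = −√(5/6) = -0.912871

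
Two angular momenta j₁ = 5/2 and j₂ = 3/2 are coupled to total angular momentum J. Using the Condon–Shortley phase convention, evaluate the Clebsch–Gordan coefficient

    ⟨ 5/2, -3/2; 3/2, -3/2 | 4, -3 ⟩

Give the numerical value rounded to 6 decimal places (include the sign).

triangle: 0!×5!×3!/9! = 720/362880
(j±m)!: 1!×4!×0!×3!×1!×7! = 725760
prefactor² = (2J+1)×Δ×N² = 12960
  k=0: +1/(0!×0!×4!×0!×1!×3!) = 1/144
Σ = 1/144  ⇒  CG² = 12960×1/144² = 5/8
CG = +√(5/8) = +0.790569

+√(5/8) ≈ +0.790569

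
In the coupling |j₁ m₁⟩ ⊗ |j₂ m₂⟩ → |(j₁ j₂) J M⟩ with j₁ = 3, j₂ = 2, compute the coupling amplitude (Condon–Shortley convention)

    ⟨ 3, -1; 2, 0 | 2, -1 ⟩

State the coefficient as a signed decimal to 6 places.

triangle: 3!·3!·1!/8! = 36/40320
(j±m)!: 2!·4!·2!·2!·1!·3! = 1152
prefactor² = (2J+1)·Δ·N² = 36/7
  k=1: −1/(1!·2!·3!·1!·0!·0!) = -1/12
  k=2: +1/(2!·1!·2!·0!·1!·1!) = 1/4
Σ = 1/6  ⇒  CG² = 36/7·1/6² = 1/7
CG = +√(1/7) = +0.377964

+0.377964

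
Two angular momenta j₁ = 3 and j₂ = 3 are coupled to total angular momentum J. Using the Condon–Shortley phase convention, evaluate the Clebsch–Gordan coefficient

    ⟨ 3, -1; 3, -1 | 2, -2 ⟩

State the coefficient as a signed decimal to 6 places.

+0.534522  (= +√(2/7))

√[5·4!2!2!/9! · 2!4!2!4!0!4!] = √(512/7)
  +(−1)^2/∏(2,2,2,0,0,2)! = 1/16  (running 1/16)
⟨..|..⟩ = √(512/7)·(1/16) = +0.534522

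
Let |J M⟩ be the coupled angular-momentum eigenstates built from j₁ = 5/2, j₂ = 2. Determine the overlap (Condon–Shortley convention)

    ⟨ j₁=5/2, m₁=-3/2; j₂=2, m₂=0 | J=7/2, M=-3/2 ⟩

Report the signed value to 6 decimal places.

-0.534522  (= −√(2/7))

j₁+j₂−J=1  J+j₁−j₂=4  J−j₁+j₂=3  j₁+j₂+J+1=9
(j₁±m₁, j₂±m₂, J±M) = (1,4,2,2,2,5)
P² = 512/7
sum k=0..1:
  [0] +1/48 = 1/48
  [1] −1/12 = -1/12
S = -1/16
C² = P²·S² = 2/7 ; C = -0.534522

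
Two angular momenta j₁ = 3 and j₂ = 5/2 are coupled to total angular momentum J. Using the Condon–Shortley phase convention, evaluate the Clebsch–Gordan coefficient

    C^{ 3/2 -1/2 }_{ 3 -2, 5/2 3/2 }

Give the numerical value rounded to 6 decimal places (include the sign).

-0.218218  (= −√(1/21))

triangle: 4!·2!·1!/8! = 48/40320
(j±m)!: 1!·5!·4!·1!·1!·2! = 5760
prefactor² = (2J+1)·Δ·N² = 192/7
  k=3: −1/(3!·1!·2!·1!·0!·0!) = -1/12
  k=4: +1/(4!·0!·1!·0!·1!·1!) = 1/24
Σ = -1/24  ⇒  CG² = 192/7·(-1/24)² = 1/21
CG = −√(1/21) = -0.218218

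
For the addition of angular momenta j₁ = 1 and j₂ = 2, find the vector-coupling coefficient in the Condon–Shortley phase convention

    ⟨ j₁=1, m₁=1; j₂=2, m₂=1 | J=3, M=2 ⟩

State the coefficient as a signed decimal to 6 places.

√[7·0!2!4!/7! · 2!0!3!1!5!1!] = √(96)
  +(−1)^0/∏(0,0,0,3,2,1)! = 1/12  (running 1/12)
⟨..|..⟩ = √(96)·(1/12) = +0.816497

+√(2/3) ≈ +0.816497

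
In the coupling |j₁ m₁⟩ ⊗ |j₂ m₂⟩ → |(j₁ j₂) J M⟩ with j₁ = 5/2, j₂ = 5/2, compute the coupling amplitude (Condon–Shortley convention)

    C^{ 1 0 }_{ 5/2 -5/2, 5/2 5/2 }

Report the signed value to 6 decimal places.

triangle: 4!*1!*1!/7! = 24/5040
(j±m)!: 0!*5!*5!*0!*1!*1! = 14400
prefactor² = (2J+1)*Δ*N² = 1440/7
  k=4: +1/(4!*0!*1!*1!*0!*0!) = 1/24
Σ = 1/24  ⇒  CG² = 1440/7*1/24² = 5/14
CG = +√(5/14) = +0.597614

+0.597614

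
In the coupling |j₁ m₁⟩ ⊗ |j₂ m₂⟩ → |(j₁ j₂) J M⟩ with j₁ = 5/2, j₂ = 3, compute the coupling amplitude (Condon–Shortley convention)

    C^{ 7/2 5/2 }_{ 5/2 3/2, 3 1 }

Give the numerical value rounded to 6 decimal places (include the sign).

triangle: 2!·3!·4!/10! = 288/3628800
(j±m)!: 4!·1!·4!·2!·6!·1! = 829440
prefactor² = (2J+1)·Δ·N² = 18432/35
  k=0: +1/(0!·2!·1!·4!·2!·0!) = 1/96
  k=1: −1/(1!·1!·0!·3!·3!·1!) = -1/36
Σ = -5/288  ⇒  CG² = 18432/35·(-5/288)² = 10/63
CG = −√(10/63) = -0.398410

−√(10/63) ≈ -0.398410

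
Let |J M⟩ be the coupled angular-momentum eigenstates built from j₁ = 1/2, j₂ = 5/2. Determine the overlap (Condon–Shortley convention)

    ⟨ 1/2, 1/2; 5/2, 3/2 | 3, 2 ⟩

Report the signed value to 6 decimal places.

j₁+j₂−J=0  J+j₁−j₂=1  J−j₁+j₂=5  j₁+j₂+J+1=7
(j₁±m₁, j₂±m₂, J±M) = (1,0,4,1,5,1)
P² = 480
sum k=0..0:
  [0] +1/24 = 1/24
S = 1/24
C² = P²·S² = 5/6 ; C = +0.912871

+√(5/6) = +0.912871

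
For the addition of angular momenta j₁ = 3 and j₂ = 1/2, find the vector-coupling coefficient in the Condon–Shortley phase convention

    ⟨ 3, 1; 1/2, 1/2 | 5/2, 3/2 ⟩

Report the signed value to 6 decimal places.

-0.534522

j₁+j₂−J=1  J+j₁−j₂=5  J−j₁+j₂=0  j₁+j₂+J+1=7
(j₁±m₁, j₂±m₂, J±M) = (4,2,1,0,4,1)
P² = 1152/7
sum k=1..1:
  [1] −1/24 = -1/24
S = -1/24
C² = P²·S² = 2/7 ; C = -0.534522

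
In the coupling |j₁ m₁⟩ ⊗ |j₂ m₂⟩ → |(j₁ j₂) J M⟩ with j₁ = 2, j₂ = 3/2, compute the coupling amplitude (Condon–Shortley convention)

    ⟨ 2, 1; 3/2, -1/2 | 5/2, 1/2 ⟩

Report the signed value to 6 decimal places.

+√(5/14) = +0.597614

triangle: 1!×3!×2!/7! = 12/5040
(j±m)!: 3!×1!×1!×2!×3!×2! = 144
prefactor² = (2J+1)×Δ×N² = 72/35
  k=0: +1/(0!×1!×1!×1!×2!×1!) = 1/2
  k=1: −1/(1!×0!×0!×0!×3!×2!) = -1/12
Σ = 5/12  ⇒  CG² = 72/35×5/12² = 5/14
CG = +√(5/14) = +0.597614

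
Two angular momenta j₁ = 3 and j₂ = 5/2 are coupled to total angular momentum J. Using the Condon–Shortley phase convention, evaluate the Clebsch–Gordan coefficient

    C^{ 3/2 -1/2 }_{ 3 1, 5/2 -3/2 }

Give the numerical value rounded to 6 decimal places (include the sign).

triangle: 4!·2!·1!/8! = 48/40320
(j±m)!: 4!·2!·1!·4!·1!·2! = 2304
prefactor² = (2J+1)·Δ·N² = 384/35
  k=0: +1/(0!·4!·2!·1!·0!·0!) = 1/48
  k=1: −1/(1!·3!·1!·0!·1!·1!) = -1/6
Σ = -7/48  ⇒  CG² = 384/35·(-7/48)² = 7/30
CG = −√(7/30) = -0.483046

−√(7/30) ≈ -0.483046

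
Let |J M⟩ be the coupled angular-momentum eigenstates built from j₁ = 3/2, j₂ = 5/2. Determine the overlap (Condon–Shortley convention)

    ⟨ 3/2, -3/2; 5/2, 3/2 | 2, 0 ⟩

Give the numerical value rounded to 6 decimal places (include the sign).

triangle: 2!*1!*3!/7! = 12/5040
(j±m)!: 0!*3!*4!*1!*2!*2! = 576
prefactor² = (2J+1)*Δ*N² = 48/7
  k=2: +1/(2!*0!*1!*2!*0!*1!) = 1/4
Σ = 1/4  ⇒  CG² = 48/7*1/4² = 3/7
CG = +√(3/7) = +0.654654

+0.654654  (= +√(3/7))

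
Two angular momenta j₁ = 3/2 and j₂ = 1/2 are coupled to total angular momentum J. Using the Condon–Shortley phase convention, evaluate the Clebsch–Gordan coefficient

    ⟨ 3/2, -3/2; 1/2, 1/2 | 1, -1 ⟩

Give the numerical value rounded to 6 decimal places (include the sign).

−√(3/4) = -0.866025

triangle: 1!*2!*0!/4! = 2/24
(j±m)!: 0!*3!*1!*0!*0!*2! = 12
prefactor² = (2J+1)*Δ*N² = 3
  k=1: −1/(1!*0!*2!*0!*0!*0!) = -1/2
Σ = -1/2  ⇒  CG² = 3*(-1/2)² = 3/4
CG = −√(3/4) = -0.866025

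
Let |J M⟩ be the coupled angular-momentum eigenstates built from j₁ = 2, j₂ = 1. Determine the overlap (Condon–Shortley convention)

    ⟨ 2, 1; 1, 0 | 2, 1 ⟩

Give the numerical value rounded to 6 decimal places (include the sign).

+0.408248  (= +√(1/6))

j₁+j₂−J=1  J+j₁−j₂=3  J−j₁+j₂=1  j₁+j₂+J+1=6
(j₁±m₁, j₂±m₂, J±M) = (3,1,1,1,3,1)
P² = 3/2
sum k=0..1:
  [0] +1/2 = 1/2
  [1] −1/6 = -1/6
S = 1/3
C² = P²·S² = 1/6 ; C = +0.408248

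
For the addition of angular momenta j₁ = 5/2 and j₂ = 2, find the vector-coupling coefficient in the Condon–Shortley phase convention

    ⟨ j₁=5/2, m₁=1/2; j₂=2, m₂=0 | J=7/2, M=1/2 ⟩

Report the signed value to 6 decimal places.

j₁+j₂−J=1  J+j₁−j₂=4  J−j₁+j₂=3  j₁+j₂+J+1=9
(j₁±m₁, j₂±m₂, J±M) = (3,2,2,2,4,3)
P² = 768/35
sum k=0..1:
  [0] +1/8 = 1/8
  [1] −1/12 = -1/12
S = 1/24
C² = P²·S² = 4/105 ; C = +0.195180

+0.195180  (= +√(4/105))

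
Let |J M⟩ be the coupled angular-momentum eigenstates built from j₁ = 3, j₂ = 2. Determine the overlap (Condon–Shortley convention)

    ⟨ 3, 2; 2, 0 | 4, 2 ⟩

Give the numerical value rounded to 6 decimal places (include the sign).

+0.585540

√[9·1!5!3!/10! · 5!1!2!2!6!2!] = √(8640/7)
  +(−1)^0/∏(0,1,1,2,4,1)! = 1/48  (running 1/48)
  +(−1)^1/∏(1,0,0,1,5,2)! = -1/240  (running 1/60)
⟨..|..⟩ = √(8640/7)·(1/60) = +0.585540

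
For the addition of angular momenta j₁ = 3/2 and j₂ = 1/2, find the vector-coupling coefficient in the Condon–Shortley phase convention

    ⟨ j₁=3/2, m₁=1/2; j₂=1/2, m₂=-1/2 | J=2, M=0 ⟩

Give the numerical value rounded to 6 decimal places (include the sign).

+0.707107  (= +√(1/2))

√[5·0!3!1!/5! · 2!1!0!1!2!2!] = √(2)
  +(−1)^0/∏(0,0,1,0,2,1)! = 1/2  (running 1/2)
⟨..|..⟩ = √(2)·(1/2) = +0.707107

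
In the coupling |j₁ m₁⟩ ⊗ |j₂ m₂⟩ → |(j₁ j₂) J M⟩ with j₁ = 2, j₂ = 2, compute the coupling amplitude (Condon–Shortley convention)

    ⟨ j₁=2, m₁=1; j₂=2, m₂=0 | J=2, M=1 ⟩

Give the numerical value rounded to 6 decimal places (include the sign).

triangle: 2!*2!*2!/7! = 8/5040
(j±m)!: 3!*1!*2!*2!*3!*1! = 144
prefactor² = (2J+1)*Δ*N² = 8/7
  k=0: +1/(0!*2!*1!*2!*1!*0!) = 1/4
  k=1: −1/(1!*1!*0!*1!*2!*1!) = -1/2
Σ = -1/4  ⇒  CG² = 8/7*(-1/4)² = 1/14
CG = −√(1/14) = -0.267261

-0.267261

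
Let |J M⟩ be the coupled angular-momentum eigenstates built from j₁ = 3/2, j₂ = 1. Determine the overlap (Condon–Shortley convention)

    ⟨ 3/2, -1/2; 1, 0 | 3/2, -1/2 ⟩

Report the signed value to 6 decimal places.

√[4·1!2!1!/5! · 1!2!1!1!1!2!] = √(4/15)
  +(−1)^0/∏(0,1,2,1,0,0)! = 1/2  (running 1/2)
  +(−1)^1/∏(1,0,1,0,1,1)! = -1  (running -1/2)
⟨..|..⟩ = √(4/15)·(-1/2) = -0.258199

−√(1/15) ≈ -0.258199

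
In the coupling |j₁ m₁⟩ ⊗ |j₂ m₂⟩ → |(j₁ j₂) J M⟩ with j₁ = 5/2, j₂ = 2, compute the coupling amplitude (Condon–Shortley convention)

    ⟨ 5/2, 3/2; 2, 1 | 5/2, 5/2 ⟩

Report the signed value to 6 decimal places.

-0.654654

√[6·2!3!2!/8! · 4!1!3!1!5!0!] = √(432/7)
  +(−1)^1/∏(1,1,0,2,3,0)! = -1/12  (running -1/12)
⟨..|..⟩ = √(432/7)·(-1/12) = -0.654654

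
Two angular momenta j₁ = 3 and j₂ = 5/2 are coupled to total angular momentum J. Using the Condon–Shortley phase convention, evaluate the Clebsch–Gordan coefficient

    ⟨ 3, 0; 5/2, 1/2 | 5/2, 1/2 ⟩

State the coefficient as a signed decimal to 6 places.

+√(8/105) ≈ +0.276026

√[6·3!3!2!/9! · 3!3!3!2!3!2!] = √(216/35)
  +(−1)^1/∏(1,2,2,2,1,0)! = -1/8  (running -1/8)
  +(−1)^2/∏(2,1,1,1,2,1)! = 1/4  (running 1/8)
  +(−1)^3/∏(3,0,0,0,3,2)! = -1/72  (running 1/9)
⟨..|..⟩ = √(216/35)·(1/9) = +0.276026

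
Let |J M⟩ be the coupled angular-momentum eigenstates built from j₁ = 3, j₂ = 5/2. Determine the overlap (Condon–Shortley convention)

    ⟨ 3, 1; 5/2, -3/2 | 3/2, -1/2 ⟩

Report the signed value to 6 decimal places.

triangle: 4!·2!·1!/8! = 48/40320
(j±m)!: 4!·2!·1!·4!·1!·2! = 2304
prefactor² = (2J+1)·Δ·N² = 384/35
  k=0: +1/(0!·4!·2!·1!·0!·0!) = 1/48
  k=1: −1/(1!·3!·1!·0!·1!·1!) = -1/6
Σ = -7/48  ⇒  CG² = 384/35·(-7/48)² = 7/30
CG = −√(7/30) = -0.483046

-0.483046  (= −√(7/30))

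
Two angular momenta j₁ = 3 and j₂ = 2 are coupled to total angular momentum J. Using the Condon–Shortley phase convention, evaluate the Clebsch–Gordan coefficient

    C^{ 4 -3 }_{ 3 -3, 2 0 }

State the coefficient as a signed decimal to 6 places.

triangle: 1!·5!·3!/10! = 720/3628800
(j±m)!: 0!·6!·2!·2!·1!·7! = 14515200
prefactor² = (2J+1)·Δ·N² = 25920
  k=1: −1/(1!·0!·5!·1!·0!·2!) = -1/240
Σ = -1/240  ⇒  CG² = 25920·(-1/240)² = 9/20
CG = −√(9/20) = -0.670820

-0.670820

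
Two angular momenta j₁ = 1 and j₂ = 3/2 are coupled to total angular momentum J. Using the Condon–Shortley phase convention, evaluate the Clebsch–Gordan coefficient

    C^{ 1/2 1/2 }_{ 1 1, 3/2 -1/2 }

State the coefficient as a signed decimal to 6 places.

triangle: 2!×0!×1!/4! = 2/24
(j±m)!: 2!×0!×1!×2!×1!×0! = 4
prefactor² = (2J+1)×Δ×N² = 2/3
  k=0: +1/(0!×2!×0!×1!×0!×0!) = 1/2
Σ = 1/2  ⇒  CG² = 2/3×1/2² = 1/6
CG = +√(1/6) = +0.408248

+0.408248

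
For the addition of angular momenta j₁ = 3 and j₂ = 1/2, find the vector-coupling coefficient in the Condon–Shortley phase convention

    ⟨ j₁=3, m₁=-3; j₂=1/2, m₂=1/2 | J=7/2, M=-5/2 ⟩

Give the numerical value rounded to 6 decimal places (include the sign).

triangle: 0!·6!·1!/8! = 720/40320
(j±m)!: 0!·6!·1!·0!·1!·6! = 518400
prefactor² = (2J+1)·Δ·N² = 518400/7
  k=0: +1/(0!·0!·6!·1!·0!·0!) = 1/720
Σ = 1/720  ⇒  CG² = 518400/7·1/720² = 1/7
CG = +√(1/7) = +0.377964

+√(1/7) = +0.377964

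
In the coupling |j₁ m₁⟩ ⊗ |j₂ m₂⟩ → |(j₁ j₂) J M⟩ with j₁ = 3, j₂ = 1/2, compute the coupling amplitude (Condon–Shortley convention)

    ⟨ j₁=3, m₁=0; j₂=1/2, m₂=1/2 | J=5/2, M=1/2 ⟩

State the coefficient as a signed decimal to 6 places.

triangle: 1!×5!×0!/7! = 120/5040
(j±m)!: 3!×3!×1!×0!×3!×2! = 432
prefactor² = (2J+1)×Δ×N² = 432/7
  k=1: −1/(1!×0!×2!×0!×3!×0!) = -1/12
Σ = -1/12  ⇒  CG² = 432/7×(-1/12)² = 3/7
CG = −√(3/7) = -0.654654

−√(3/7) ≈ -0.654654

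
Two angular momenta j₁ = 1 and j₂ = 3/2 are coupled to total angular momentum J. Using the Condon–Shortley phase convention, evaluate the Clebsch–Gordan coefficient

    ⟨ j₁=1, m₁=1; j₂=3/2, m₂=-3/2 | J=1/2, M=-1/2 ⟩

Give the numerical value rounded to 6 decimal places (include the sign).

triangle: 2!*0!*1!/4! = 2/24
(j±m)!: 2!*0!*0!*3!*0!*1! = 12
prefactor² = (2J+1)*Δ*N² = 2
  k=0: +1/(0!*2!*0!*0!*0!*1!) = 1/2
Σ = 1/2  ⇒  CG² = 2*1/2² = 1/2
CG = +√(1/2) = +0.707107

+√(1/2) ≈ +0.707107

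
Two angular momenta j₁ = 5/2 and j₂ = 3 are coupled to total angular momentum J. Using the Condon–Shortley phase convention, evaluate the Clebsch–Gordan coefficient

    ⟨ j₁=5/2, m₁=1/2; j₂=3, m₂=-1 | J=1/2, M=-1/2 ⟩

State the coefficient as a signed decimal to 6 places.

+√(4/21) ≈ +0.436436

triangle: 5!*0!*1!/7! = 120/5040
(j±m)!: 3!*2!*2!*4!*0!*1! = 576
prefactor² = (2J+1)*Δ*N² = 192/7
  k=2: +1/(2!*3!*0!*0!*0!*1!) = 1/12
Σ = 1/12  ⇒  CG² = 192/7*1/12² = 4/21
CG = +√(4/21) = +0.436436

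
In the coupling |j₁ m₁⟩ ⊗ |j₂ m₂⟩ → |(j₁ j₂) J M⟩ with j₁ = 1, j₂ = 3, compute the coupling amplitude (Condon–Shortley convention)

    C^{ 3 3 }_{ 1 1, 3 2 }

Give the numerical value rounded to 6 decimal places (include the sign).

triangle: 1!×1!×5!/8! = 120/40320
(j±m)!: 2!×0!×5!×1!×6!×0! = 172800
prefactor² = (2J+1)×Δ×N² = 3600
  k=0: +1/(0!×1!×0!×5!×1!×0!) = 1/120
Σ = 1/120  ⇒  CG² = 3600×1/120² = 1/4
CG = +√(1/4) = +0.500000

+√(1/4) ≈ +0.500000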